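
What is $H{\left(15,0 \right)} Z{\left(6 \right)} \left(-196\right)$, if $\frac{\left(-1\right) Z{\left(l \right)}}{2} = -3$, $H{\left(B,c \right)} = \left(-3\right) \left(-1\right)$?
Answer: $-3528$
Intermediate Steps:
$H{\left(B,c \right)} = 3$
$Z{\left(l \right)} = 6$ ($Z{\left(l \right)} = \left(-2\right) \left(-3\right) = 6$)
$H{\left(15,0 \right)} Z{\left(6 \right)} \left(-196\right) = 3 \cdot 6 \left(-196\right) = 18 \left(-196\right) = -3528$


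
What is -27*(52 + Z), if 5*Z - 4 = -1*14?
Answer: -1350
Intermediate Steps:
Z = -2 (Z = ⅘ + (-1*14)/5 = ⅘ + (⅕)*(-14) = ⅘ - 14/5 = -2)
-27*(52 + Z) = -27*(52 - 2) = -27*50 = -1350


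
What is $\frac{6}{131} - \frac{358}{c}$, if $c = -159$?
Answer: $\frac{47852}{20829} \approx 2.2974$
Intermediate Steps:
$\frac{6}{131} - \frac{358}{c} = \frac{6}{131} - \frac{358}{-159} = 6 \cdot \frac{1}{131} - - \frac{358}{159} = \frac{6}{131} + \frac{358}{159} = \frac{47852}{20829}$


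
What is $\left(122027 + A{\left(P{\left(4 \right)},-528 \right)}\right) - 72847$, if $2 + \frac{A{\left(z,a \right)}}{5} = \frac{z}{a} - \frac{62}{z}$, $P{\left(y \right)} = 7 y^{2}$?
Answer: $\frac{90859085}{1848} \approx 49166.0$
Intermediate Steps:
$A{\left(z,a \right)} = -10 - \frac{310}{z} + \frac{5 z}{a}$ ($A{\left(z,a \right)} = -10 + 5 \left(\frac{z}{a} - \frac{62}{z}\right) = -10 + 5 \left(- \frac{62}{z} + \frac{z}{a}\right) = -10 - \left(\frac{310}{z} - \frac{5 z}{a}\right) = -10 - \frac{310}{z} + \frac{5 z}{a}$)
$\left(122027 + A{\left(P{\left(4 \right)},-528 \right)}\right) - 72847 = \left(122027 - \left(10 + \frac{155}{56} - \frac{5 \cdot 7 \cdot 4^{2}}{-528}\right)\right) - 72847 = \left(122027 - \left(10 + \frac{155}{56} - 5 \cdot 7 \cdot 16 \left(- \frac{1}{528}\right)\right)\right) - 72847 = \left(122027 - \left(10 + \frac{35}{33} + \frac{155}{56}\right)\right) - 72847 = \left(122027 - \frac{25555}{1848}\right) - 72847 = \frac{225480341}{1848} - 72847 = \frac{90859085}{1848}$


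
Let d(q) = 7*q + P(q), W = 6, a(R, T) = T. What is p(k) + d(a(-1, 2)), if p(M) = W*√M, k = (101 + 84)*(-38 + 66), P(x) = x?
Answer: 16 + 12*√1295 ≈ 447.83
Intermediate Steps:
k = 5180 (k = 185*28 = 5180)
d(q) = 8*q (d(q) = 7*q + q = 8*q)
p(M) = 6*√M
p(k) + d(a(-1, 2)) = 6*√5180 + 8*2 = 6*(2*√1295) + 16 = 12*√1295 + 16 = 16 + 12*√1295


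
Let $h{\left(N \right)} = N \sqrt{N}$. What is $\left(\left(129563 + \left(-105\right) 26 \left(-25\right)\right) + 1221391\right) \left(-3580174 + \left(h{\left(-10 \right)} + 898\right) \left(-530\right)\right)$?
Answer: $-5756453213256 + 7521781200 i \sqrt{10} \approx -5.7565 \cdot 10^{12} + 2.3786 \cdot 10^{10} i$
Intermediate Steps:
$h{\left(N \right)} = N^{\frac{3}{2}}$
$\left(\left(129563 + \left(-105\right) 26 \left(-25\right)\right) + 1221391\right) \left(-3580174 + \left(h{\left(-10 \right)} + 898\right) \left(-530\right)\right) = \left(\left(129563 + \left(-105\right) 26 \left(-25\right)\right) + 1221391\right) \left(-3580174 + \left(\left(-10\right)^{\frac{3}{2}} + 898\right) \left(-530\right)\right) = \left(\left(129563 - -68250\right) + 1221391\right) \left(-3580174 + \left(- 10 i \sqrt{10} + 898\right) \left(-530\right)\right) = \left(\left(129563 + 68250\right) + 1221391\right) \left(-3580174 + \left(898 - 10 i \sqrt{10}\right) \left(-530\right)\right) = \left(197813 + 1221391\right) \left(-3580174 - \left(475940 - 5300 i \sqrt{10}\right)\right) = 1419204 \left(-4056114 + 5300 i \sqrt{10}\right) = -5756453213256 + 7521781200 i \sqrt{10}$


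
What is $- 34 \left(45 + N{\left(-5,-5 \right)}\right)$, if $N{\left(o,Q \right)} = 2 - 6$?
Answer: $-1394$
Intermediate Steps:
$N{\left(o,Q \right)} = -4$ ($N{\left(o,Q \right)} = 2 - 6 = -4$)
$- 34 \left(45 + N{\left(-5,-5 \right)}\right) = - 34 \left(45 - 4\right) = \left(-34\right) 41 = -1394$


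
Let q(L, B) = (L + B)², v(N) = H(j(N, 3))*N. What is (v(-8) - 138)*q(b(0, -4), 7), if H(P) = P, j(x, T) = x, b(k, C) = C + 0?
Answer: -666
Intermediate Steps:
b(k, C) = C
v(N) = N² (v(N) = N*N = N²)
q(L, B) = (B + L)²
(v(-8) - 138)*q(b(0, -4), 7) = ((-8)² - 138)*(7 - 4)² = (64 - 138)*3² = -74*9 = -666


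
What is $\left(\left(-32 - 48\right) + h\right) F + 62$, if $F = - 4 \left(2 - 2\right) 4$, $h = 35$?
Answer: $62$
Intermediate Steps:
$F = 0$ ($F = - 4 \left(2 - 2\right) 4 = \left(-4\right) 0 \cdot 4 = 0 \cdot 4 = 0$)
$\left(\left(-32 - 48\right) + h\right) F + 62 = \left(\left(-32 - 48\right) + 35\right) 0 + 62 = \left(-80 + 35\right) 0 + 62 = \left(-45\right) 0 + 62 = 0 + 62 = 62$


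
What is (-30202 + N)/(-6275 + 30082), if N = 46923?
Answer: 16721/23807 ≈ 0.70236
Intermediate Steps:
(-30202 + N)/(-6275 + 30082) = (-30202 + 46923)/(-6275 + 30082) = 16721/23807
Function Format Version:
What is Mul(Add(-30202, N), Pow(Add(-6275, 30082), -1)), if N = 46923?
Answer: Rational(16721, 23807) ≈ 0.70236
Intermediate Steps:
Mul(Add(-30202, N), Pow(Add(-6275, 30082), -1)) = Mul(Add(-30202, 46923), Pow(Add(-6275, 30082), -1)) = Mul(16721, Pow(23807, -1)) = Mul(16721, Rational(1, 23807)) = Rational(16721, 23807)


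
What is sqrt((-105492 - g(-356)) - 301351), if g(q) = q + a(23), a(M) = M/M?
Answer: 2*I*sqrt(101622) ≈ 637.56*I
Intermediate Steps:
a(M) = 1
g(q) = 1 + q (g(q) = q + 1 = 1 + q)
sqrt((-105492 - g(-356)) - 301351) = sqrt((-105492 - (1 - 356)) - 301351) = sqrt((-105492 - 1*(-355)) - 301351) = sqrt((-105492 + 355) - 301351) = sqrt(-105137 - 301351) = sqrt(-406488) = 2*I*sqrt(101622)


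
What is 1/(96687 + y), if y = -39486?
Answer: 1/57201 ≈ 1.7482e-5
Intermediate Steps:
1/(96687 + y) = 1/(96687 - 39486) = 1/57201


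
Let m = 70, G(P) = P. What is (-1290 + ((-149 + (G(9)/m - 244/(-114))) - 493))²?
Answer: 59284255939129/15920100 ≈ 3.7239e+6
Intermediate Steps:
(-1290 + ((-149 + (G(9)/m - 244/(-114))) - 493))² = (-1290 + ((-149 + (9/70 - 244/(-114))) - 493))² = (-1290 + ((-149 + (9*(1/70) - 244*(-1/114))) - 493))² = (-1290 + ((-149 + (9/70 + 122/57)) - 493))² = (-1290 + ((-149 + 9053/3990) - 493))² = (-1290 + (-585457/3990 - 493))² = (-1290 - 2552527/3990)² = (-7699627/3990)² = 59284255939129/15920100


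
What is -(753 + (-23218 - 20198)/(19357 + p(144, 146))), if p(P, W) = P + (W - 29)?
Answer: -7364469/9809 ≈ -750.79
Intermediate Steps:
p(P, W) = -29 + P + W (p(P, W) = P + (-29 + W) = -29 + P + W)
-(753 + (-23218 - 20198)/(19357 + p(144, 146))) = -(753 + (-23218 - 20198)/(19357 + (-29 + 144 + 146))) = -(753 - 43416/(19357 + 261)) = -(753 - 43416/19618) = -(753 - 43416*1/19618) = -(753 - 21708/9809) = -1*7364469/9809 = -7364469/9809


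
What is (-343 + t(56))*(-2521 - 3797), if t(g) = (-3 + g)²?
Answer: -15580188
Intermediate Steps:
(-343 + t(56))*(-2521 - 3797) = (-343 + (-3 + 56)²)*(-2521 - 3797) = (-343 + 53²)*(-6318) = (-343 + 2809)*(-6318) = 2466*(-6318) = -15580188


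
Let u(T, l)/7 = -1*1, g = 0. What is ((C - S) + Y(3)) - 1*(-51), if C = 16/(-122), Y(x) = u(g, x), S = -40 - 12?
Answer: 5848/61 ≈ 95.869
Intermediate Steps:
u(T, l) = -7 (u(T, l) = 7*(-1*1) = 7*(-1) = -7)
S = -52
Y(x) = -7
C = -8/61 (C = 16*(-1/122) = -8/61 ≈ -0.13115)
((C - S) + Y(3)) - 1*(-51) = ((-8/61 - 1*(-52)) - 7) - 1*(-51) = ((-8/61 + 52) - 7) + 51 = (3164/61 - 7) + 51 = 2737/61 + 51 = 5848/61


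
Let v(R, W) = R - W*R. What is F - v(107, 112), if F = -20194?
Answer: -8317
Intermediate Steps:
v(R, W) = R - R*W
F - v(107, 112) = -20194 - 107*(1 - 1*112) = -20194 - 107*(1 - 112) = -20194 - 107*(-111) = -20194 - 1*(-11877) = -20194 + 11877 = -8317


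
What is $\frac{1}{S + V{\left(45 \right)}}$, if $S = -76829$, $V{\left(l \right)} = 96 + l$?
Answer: $- \frac{1}{76688} \approx -1.304 \cdot 10^{-5}$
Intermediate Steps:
$\frac{1}{S + V{\left(45 \right)}} = \frac{1}{-76829 + \left(96 + 45\right)} = \frac{1}{-76829 + 141} = \frac{1}{-76688} = - \frac{1}{76688}$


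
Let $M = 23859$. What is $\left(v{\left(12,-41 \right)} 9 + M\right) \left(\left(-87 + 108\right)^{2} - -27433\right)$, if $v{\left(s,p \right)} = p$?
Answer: $654760260$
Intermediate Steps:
$\left(v{\left(12,-41 \right)} 9 + M\right) \left(\left(-87 + 108\right)^{2} - -27433\right) = \left(\left(-41\right) 9 + 23859\right) \left(\left(-87 + 108\right)^{2} - -27433\right) = \left(-369 + 23859\right) \left(21^{2} + 27433\right) = 23490 \left(441 + 27433\right) = 23490 \cdot 27874 = 654760260$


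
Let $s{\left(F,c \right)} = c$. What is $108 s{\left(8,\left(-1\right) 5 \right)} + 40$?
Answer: $-500$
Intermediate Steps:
$108 s{\left(8,\left(-1\right) 5 \right)} + 40 = 108 \left(\left(-1\right) 5\right) + 40 = 108 \left(-5\right) + 40 = -540 + 40 = -500$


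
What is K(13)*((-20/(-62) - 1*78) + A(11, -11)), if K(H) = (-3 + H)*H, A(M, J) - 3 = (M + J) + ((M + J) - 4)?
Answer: -317070/31 ≈ -10228.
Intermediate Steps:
A(M, J) = -1 + 2*J + 2*M (A(M, J) = 3 + ((M + J) + ((M + J) - 4)) = 3 + ((J + M) + ((J + M) - 4)) = 3 + ((J + M) + (-4 + J + M)) = 3 + (-4 + 2*J + 2*M) = -1 + 2*J + 2*M)
K(H) = H*(-3 + H)
K(13)*((-20/(-62) - 1*78) + A(11, -11)) = (13*(-3 + 13))*((-20/(-62) - 1*78) + (-1 + 2*(-11) + 2*11)) = (13*10)*((-20*(-1/62) - 78) + (-1 - 22 + 22)) = 130*((10/31 - 78) - 1) = 130*(-2408/31 - 1) = 130*(-2439/31) = -317070/31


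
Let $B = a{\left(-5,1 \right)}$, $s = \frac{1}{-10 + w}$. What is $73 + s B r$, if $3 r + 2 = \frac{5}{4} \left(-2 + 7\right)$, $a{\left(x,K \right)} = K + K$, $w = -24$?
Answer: $\frac{875}{12} \approx 72.917$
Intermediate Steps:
$s = - \frac{1}{34}$ ($s = \frac{1}{-10 - 24} = \frac{1}{-34} = - \frac{1}{34} \approx -0.029412$)
$a{\left(x,K \right)} = 2 K$
$B = 2$ ($B = 2 \cdot 1 = 2$)
$r = \frac{17}{12}$ ($r = - \frac{2}{3} + \frac{\frac{5}{4} \left(-2 + 7\right)}{3} = - \frac{2}{3} + \frac{5 \cdot \frac{1}{4} \cdot 5}{3} = - \frac{2}{3} + \frac{\frac{5}{4} \cdot 5}{3} = - \frac{2}{3} + \frac{1}{3} \cdot \frac{25}{4} = - \frac{2}{3} + \frac{25}{12} = \frac{17}{12} \approx 1.4167$)
$73 + s B r = 73 + \left(- \frac{1}{34}\right) 2 \cdot \frac{17}{12} = 73 - \frac{1}{12} = \frac{875}{12}$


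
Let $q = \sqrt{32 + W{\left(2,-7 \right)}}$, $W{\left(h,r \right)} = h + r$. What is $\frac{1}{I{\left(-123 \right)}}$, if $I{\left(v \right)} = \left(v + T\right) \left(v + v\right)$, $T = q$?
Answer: $\frac{1}{30204} + \frac{\sqrt{3}}{1238364} \approx 3.4507 \cdot 10^{-5}$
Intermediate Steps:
$q = 3 \sqrt{3}$ ($q = \sqrt{32 + \left(2 - 7\right)} = \sqrt{32 - 5} = \sqrt{27} = 3 \sqrt{3} \approx 5.1962$)
$T = 3 \sqrt{3} \approx 5.1962$
$I{\left(v \right)} = 2 v \left(v + 3 \sqrt{3}\right)$ ($I{\left(v \right)} = \left(v + 3 \sqrt{3}\right) \left(v + v\right) = \left(v + 3 \sqrt{3}\right) 2 v = 2 v \left(v + 3 \sqrt{3}\right)$)
$\frac{1}{I{\left(-123 \right)}} = \frac{1}{2 \left(-123\right) \left(-123 + 3 \sqrt{3}\right)} = \frac{1}{30258 - 738 \sqrt{3}}$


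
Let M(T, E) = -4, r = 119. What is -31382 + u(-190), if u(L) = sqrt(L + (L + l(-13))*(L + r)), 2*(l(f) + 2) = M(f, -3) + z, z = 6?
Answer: -31382 + sqrt(13371) ≈ -31266.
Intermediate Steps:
l(f) = -1 (l(f) = -2 + (-4 + 6)/2 = -2 + (1/2)*2 = -2 + 1 = -1)
u(L) = sqrt(L + (-1 + L)*(119 + L)) (u(L) = sqrt(L + (L - 1)*(L + 119)) = sqrt(L + (-1 + L)*(119 + L)))
-31382 + u(-190) = -31382 + sqrt(-119 + (-190)**2 + 119*(-190)) = -31382 + sqrt(-119 + 36100 - 22610) = -31382 + sqrt(13371)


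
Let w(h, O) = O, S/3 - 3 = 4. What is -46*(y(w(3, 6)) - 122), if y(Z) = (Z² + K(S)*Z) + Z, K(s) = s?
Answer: -2116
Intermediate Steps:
S = 21 (S = 9 + 3*4 = 9 + 12 = 21)
y(Z) = Z² + 22*Z (y(Z) = (Z² + 21*Z) + Z = Z² + 22*Z)
-46*(y(w(3, 6)) - 122) = -46*(6*(22 + 6) - 122) = -46*(6*28 - 122) = -46*(168 - 122) = -46*46 = -2116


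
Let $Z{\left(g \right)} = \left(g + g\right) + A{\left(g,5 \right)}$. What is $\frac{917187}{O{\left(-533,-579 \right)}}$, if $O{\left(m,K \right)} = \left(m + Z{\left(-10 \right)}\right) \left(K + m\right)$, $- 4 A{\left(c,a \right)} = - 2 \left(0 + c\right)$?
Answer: $\frac{305729}{206832} \approx 1.4782$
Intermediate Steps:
$A{\left(c,a \right)} = \frac{c}{2}$ ($A{\left(c,a \right)} = - \frac{\left(-2\right) \left(0 + c\right)}{4} = - \frac{\left(-2\right) c}{4} = \frac{c}{2}$)
$Z{\left(g \right)} = \frac{5 g}{2}$ ($Z{\left(g \right)} = \left(g + g\right) + \frac{g}{2} = 2 g + \frac{g}{2} = \frac{5 g}{2}$)
$O{\left(m,K \right)} = \left(-25 + m\right) \left(K + m\right)$ ($O{\left(m,K \right)} = \left(m + \frac{5}{2} \left(-10\right)\right) \left(K + m\right) = \left(m - 25\right) \left(K + m\right) = \left(-25 + m\right) \left(K + m\right)$)
$\frac{917187}{O{\left(-533,-579 \right)}} = \frac{917187}{\left(-533\right)^{2} - -14475 - -13325 - -308607} = \frac{917187}{284089 + 14475 + 13325 + 308607} = \frac{917187}{620496} = 917187 \cdot \frac{1}{620496} = \frac{305729}{206832}$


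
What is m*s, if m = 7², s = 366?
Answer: 17934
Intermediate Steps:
m = 49
m*s = 49*366 = 17934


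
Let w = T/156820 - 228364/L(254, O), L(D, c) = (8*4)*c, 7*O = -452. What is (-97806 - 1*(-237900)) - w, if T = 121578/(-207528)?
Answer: 171597962843383983/1225844376160 ≈ 1.3998e+5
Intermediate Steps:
O = -452/7 (O = (⅐)*(-452) = -452/7 ≈ -64.571)
T = -20263/34588 (T = 121578*(-1/207528) = -20263/34588 ≈ -0.58584)
L(D, c) = 32*c
w = 135479190375057/1225844376160 (w = -20263/34588/156820 - 228364/(32*(-452/7)) = -20263/34588*1/156820 - 228364/(-14464/7) = -20263/5424090160 - 228364*(-7/14464) = -20263/5424090160 + 399637/3616 = 135479190375057/1225844376160 ≈ 110.52)
(-97806 - 1*(-237900)) - w = (-97806 - 1*(-237900)) - 1*135479190375057/1225844376160 = (-97806 + 237900) - 135479190375057/1225844376160 = 140094 - 135479190375057/1225844376160 = 171597962843383983/1225844376160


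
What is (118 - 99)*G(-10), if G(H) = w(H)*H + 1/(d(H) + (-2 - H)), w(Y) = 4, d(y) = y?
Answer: -1539/2 ≈ -769.50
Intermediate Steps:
G(H) = -½ + 4*H (G(H) = 4*H + 1/(H + (-2 - H)) = 4*H + 1/(-2) = 4*H - ½ = -½ + 4*H)
(118 - 99)*G(-10) = (118 - 99)*(-½ + 4*(-10)) = 19*(-½ - 40) = 19*(-81/2) = -1539/2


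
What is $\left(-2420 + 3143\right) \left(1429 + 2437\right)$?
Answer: $2795118$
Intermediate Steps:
$\left(-2420 + 3143\right) \left(1429 + 2437\right) = 723 \cdot 3866 = 2795118$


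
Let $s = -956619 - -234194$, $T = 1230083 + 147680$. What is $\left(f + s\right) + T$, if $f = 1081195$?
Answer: $1736533$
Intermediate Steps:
$T = 1377763$
$s = -722425$ ($s = -956619 + 234194 = -722425$)
$\left(f + s\right) + T = \left(1081195 - 722425\right) + 1377763 = 358770 + 1377763 = 1736533$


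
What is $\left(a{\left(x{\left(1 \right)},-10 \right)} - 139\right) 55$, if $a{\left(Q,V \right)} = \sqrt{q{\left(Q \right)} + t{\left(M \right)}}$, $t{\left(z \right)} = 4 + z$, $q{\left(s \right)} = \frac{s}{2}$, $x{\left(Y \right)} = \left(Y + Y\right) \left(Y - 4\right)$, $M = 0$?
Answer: $-7590$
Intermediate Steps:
$x{\left(Y \right)} = 2 Y \left(-4 + Y\right)$
$q{\left(s \right)} = \frac{s}{2}$ ($q{\left(s \right)} = s \frac{1}{2} = \frac{s}{2}$)
$a{\left(Q,V \right)} = \sqrt{4 + \frac{Q}{2}}$ ($a{\left(Q,V \right)} = \sqrt{\frac{Q}{2} + \left(4 + 0\right)} = \sqrt{\frac{Q}{2} + 4} = \sqrt{4 + \frac{Q}{2}}$)
$\left(a{\left(x{\left(1 \right)},-10 \right)} - 139\right) 55 = \left(\frac{\sqrt{16 + 2 \cdot 2 \cdot 1 \left(-4 + 1\right)}}{2} - 139\right) 55 = \left(\frac{\sqrt{16 + 2 \cdot 2 \cdot 1 \left(-3\right)}}{2} - 139\right) 55 = \left(\frac{\sqrt{16 + 2 \left(-6\right)}}{2} - 139\right) 55 = \left(\frac{\sqrt{16 - 12}}{2} - 139\right) 55 = \left(\frac{\sqrt{4}}{2} - 139\right) 55 = \left(\frac{1}{2} \cdot 2 - 139\right) 55 = \left(1 - 139\right) 55 = \left(-138\right) 55 = -7590$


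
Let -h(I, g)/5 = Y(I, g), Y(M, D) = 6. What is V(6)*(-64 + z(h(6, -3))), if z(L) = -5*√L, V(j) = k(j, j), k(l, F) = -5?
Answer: 320 + 25*I*√30 ≈ 320.0 + 136.93*I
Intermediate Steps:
h(I, g) = -30 (h(I, g) = -5*6 = -30)
V(j) = -5
V(6)*(-64 + z(h(6, -3))) = -5*(-64 - 5*I*√30) = 320 + 25*I*√30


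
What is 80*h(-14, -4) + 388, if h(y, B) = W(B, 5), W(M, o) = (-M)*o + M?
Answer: 1668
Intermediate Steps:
W(M, o) = M - M*o (W(M, o) = -M*o + M = M - M*o)
h(y, B) = -4*B (h(y, B) = B*(1 - 1*5) = B*(1 - 5) = B*(-4) = -4*B)
80*h(-14, -4) + 388 = 80*(-4*(-4)) + 388 = 80*16 + 388 = 1280 + 388 = 1668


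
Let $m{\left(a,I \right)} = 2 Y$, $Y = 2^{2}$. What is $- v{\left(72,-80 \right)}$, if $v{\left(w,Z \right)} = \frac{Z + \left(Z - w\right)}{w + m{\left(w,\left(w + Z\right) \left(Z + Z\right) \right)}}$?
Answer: $\frac{29}{10} \approx 2.9$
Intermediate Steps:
$Y = 4$
$m{\left(a,I \right)} = 8$ ($m{\left(a,I \right)} = 2 \cdot 4 = 8$)
$v{\left(w,Z \right)} = \frac{- w + 2 Z}{8 + w}$ ($v{\left(w,Z \right)} = \frac{Z + \left(Z - w\right)}{w + 8} = \frac{- w + 2 Z}{8 + w}$)
$- v{\left(72,-80 \right)} = - \frac{\left(-1\right) 72 + 2 \left(-80\right)}{8 + 72} = - \frac{-72 - 160}{80} = - \frac{-232}{80} = \left(-1\right) \left(- \frac{29}{10}\right) = \frac{29}{10}$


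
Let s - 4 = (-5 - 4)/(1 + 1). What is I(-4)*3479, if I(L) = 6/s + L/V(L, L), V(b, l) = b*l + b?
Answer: -128723/3 ≈ -42908.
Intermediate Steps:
s = -½ (s = 4 + (-5 - 4)/(1 + 1) = 4 - 9/2 = -½ ≈ -0.50000)
V(b, l) = b + b*l
I(L) = -12 + 1/(1 + L) (I(L) = 6/(-½) + L/((L*(1 + L))) = 6*(-2) + L*(1/(L*(1 + L))) = -12 + 1/(1 + L))
I(-4)*3479 = ((-11 - 12*(-4))/(1 - 4))*3479 = ((-11 + 48)/(-3))*3479 = -⅓*37*3479 = -37/3*3479 = -128723/3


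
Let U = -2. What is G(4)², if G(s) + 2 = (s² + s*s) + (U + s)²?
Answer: 1156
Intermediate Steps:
G(s) = -2 + (-2 + s)² + 2*s² (G(s) = -2 + ((s² + s*s) + (-2 + s)²) = -2 + ((s² + s²) + (-2 + s)²) = -2 + (2*s² + (-2 + s)²) = -2 + ((-2 + s)² + 2*s²) = -2 + (-2 + s)² + 2*s²)
G(4)² = (2 - 4*4 + 3*4²)² = (2 - 16 + 3*16)² = (2 - 16 + 48)² = 34² = 1156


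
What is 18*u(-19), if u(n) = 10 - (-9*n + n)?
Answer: -2556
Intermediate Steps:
u(n) = 10 + 8*n (u(n) = 10 - (-8)*n = 10 + 8*n)
18*u(-19) = 18*(10 + 8*(-19)) = 18*(10 - 152) = 18*(-142) = -2556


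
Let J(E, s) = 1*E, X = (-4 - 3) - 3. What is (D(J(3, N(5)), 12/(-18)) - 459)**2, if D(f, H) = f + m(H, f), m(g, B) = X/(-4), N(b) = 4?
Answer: 822649/4 ≈ 2.0566e+5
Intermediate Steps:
X = -10 (X = -7 - 3 = -10)
J(E, s) = E
m(g, B) = 5/2 (m(g, B) = -10/(-4) = -10*(-1/4) = 5/2)
D(f, H) = 5/2 + f (D(f, H) = f + 5/2 = 5/2 + f)
(D(J(3, N(5)), 12/(-18)) - 459)**2 = ((5/2 + 3) - 459)**2 = (11/2 - 459)**2 = (-907/2)**2 = 822649/4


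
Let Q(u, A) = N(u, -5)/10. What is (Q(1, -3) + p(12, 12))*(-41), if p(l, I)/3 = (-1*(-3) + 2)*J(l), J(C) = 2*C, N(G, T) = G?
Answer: -147641/10 ≈ -14764.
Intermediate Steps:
Q(u, A) = u/10
p(l, I) = 30*l (p(l, I) = 3*((-1*(-3) + 2)*(2*l)) = 3*((3 + 2)*(2*l)) = 3*(5*(2*l)) = 3*(10*l) = 30*l)
(Q(1, -3) + p(12, 12))*(-41) = ((1/10)*1 + 30*12)*(-41) = (1/10 + 360)*(-41) = (3601/10)*(-41) = -147641/10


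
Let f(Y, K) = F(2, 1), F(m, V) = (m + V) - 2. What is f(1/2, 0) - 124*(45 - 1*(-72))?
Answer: -14507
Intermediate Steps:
F(m, V) = -2 + V + m (F(m, V) = (V + m) - 2 = -2 + V + m)
f(Y, K) = 1 (f(Y, K) = -2 + 1 + 2 = 1)
f(1/2, 0) - 124*(45 - 1*(-72)) = 1 - 124*(45 - 1*(-72)) = 1 - 124*(45 + 72) = 1 - 124*117 = 1 - 14508 = -14507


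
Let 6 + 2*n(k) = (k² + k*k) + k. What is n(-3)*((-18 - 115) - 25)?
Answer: -711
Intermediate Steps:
n(k) = -3 + k² + k/2 (n(k) = -3 + ((k² + k*k) + k)/2 = -3 + ((k² + k²) + k)/2 = -3 + (2*k² + k)/2 = -3 + (k + 2*k²)/2 = -3 + (k² + k/2) = -3 + k² + k/2)
n(-3)*((-18 - 115) - 25) = (-3 + (-3)² + (½)*(-3))*((-18 - 115) - 25) = (-3 + 9 - 3/2)*(-133 - 25) = (9/2)*(-158) = -711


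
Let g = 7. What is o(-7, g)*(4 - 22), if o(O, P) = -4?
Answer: 72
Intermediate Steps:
o(-7, g)*(4 - 22) = -4*(4 - 22) = -4*(-18) = 72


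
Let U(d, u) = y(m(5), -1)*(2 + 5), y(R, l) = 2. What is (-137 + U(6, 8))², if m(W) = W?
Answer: 15129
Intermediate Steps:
U(d, u) = 14 (U(d, u) = 2*(2 + 5) = 2*7 = 14)
(-137 + U(6, 8))² = (-137 + 14)² = (-123)² = 15129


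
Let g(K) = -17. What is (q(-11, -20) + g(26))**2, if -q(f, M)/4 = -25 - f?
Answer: 1521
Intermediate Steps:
q(f, M) = 100 + 4*f (q(f, M) = -4*(-25 - f) = 100 + 4*f)
(q(-11, -20) + g(26))**2 = ((100 + 4*(-11)) - 17)**2 = ((100 - 44) - 17)**2 = (56 - 17)**2 = 39**2 = 1521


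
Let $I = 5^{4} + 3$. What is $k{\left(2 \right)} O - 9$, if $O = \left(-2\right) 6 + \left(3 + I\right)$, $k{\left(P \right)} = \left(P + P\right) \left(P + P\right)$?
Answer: $9895$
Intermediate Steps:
$I = 628$ ($I = 625 + 3 = 628$)
$k{\left(P \right)} = 4 P^{2}$ ($k{\left(P \right)} = 2 P 2 P = 4 P^{2}$)
$O = 619$ ($O = \left(-2\right) 6 + \left(3 + 628\right) = -12 + 631 = 619$)
$k{\left(2 \right)} O - 9 = 4 \cdot 2^{2} \cdot 619 - 9 = 4 \cdot 4 \cdot 619 - 9 = 16 \cdot 619 - 9 = 9904 - 9 = 9895$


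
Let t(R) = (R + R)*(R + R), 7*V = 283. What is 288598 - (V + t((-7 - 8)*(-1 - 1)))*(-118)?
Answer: 5027180/7 ≈ 7.1817e+5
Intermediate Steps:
V = 283/7 (V = (⅐)*283 = 283/7 ≈ 40.429)
t(R) = 4*R² (t(R) = (2*R)*(2*R) = 4*R²)
288598 - (V + t((-7 - 8)*(-1 - 1)))*(-118) = 288598 - (283/7 + 4*((-7 - 8)*(-1 - 1))²)*(-118) = 288598 - (283/7 + 4*(-15*(-2))²)*(-118) = 288598 - (283/7 + 4*30²)*(-118) = 288598 - (283/7 + 4*900)*(-118) = 288598 - (283/7 + 3600)*(-118) = 288598 - 25483*(-118)/7 = 288598 - 1*(-3006994/7) = 288598 + 3006994/7 = 5027180/7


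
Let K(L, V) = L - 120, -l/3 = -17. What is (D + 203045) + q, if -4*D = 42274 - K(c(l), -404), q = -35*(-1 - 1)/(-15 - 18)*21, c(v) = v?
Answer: 8466247/44 ≈ 1.9241e+5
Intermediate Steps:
l = 51 (l = -3*(-17) = 51)
q = -490/11 (q = -(-70)/(-33)*21 = -(-70)*(-1)/33*21 = -35*2/33*21 = -70/33*21 = -490/11 ≈ -44.545)
K(L, V) = -120 + L
D = -42343/4 (D = -(42274 - (-120 + 51))/4 = -(42274 - 1*(-69))/4 = -(42274 + 69)/4 = -¼*42343 = -42343/4 ≈ -10586.)
(D + 203045) + q = (-42343/4 + 203045) - 490/11 = 769837/4 - 490/11 = 8466247/44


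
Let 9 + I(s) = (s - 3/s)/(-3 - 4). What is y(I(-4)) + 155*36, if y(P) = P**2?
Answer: 4431841/784 ≈ 5652.9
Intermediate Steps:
I(s) = -9 - s/7 + 3/(7*s) (I(s) = -9 + (s - 3/s)/(-3 - 4) = -9 + (s - 3/s)/(-7) = -9 + (s - 3/s)*(-1/7) = -9 + (-s/7 + 3/(7*s)) = -9 - s/7 + 3/(7*s))
y(I(-4)) + 155*36 = ((1/7)*(3 - 1*(-4)*(63 - 4))/(-4))**2 + 155*36 = ((1/7)*(-1/4)*(3 - 1*(-4)*59))**2 + 5580 = ((1/7)*(-1/4)*(3 + 236))**2 + 5580 = ((1/7)*(-1/4)*239)**2 + 5580 = (-239/28)**2 + 5580 = 57121/784 + 5580 = 4431841/784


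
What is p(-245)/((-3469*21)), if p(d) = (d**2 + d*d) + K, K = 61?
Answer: -40037/24283 ≈ -1.6488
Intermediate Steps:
p(d) = 61 + 2*d**2 (p(d) = (d**2 + d*d) + 61 = (d**2 + d**2) + 61 = 2*d**2 + 61 = 61 + 2*d**2)
p(-245)/((-3469*21)) = (61 + 2*(-245)**2)/((-3469*21)) = (61 + 2*60025)/(-72849) = (61 + 120050)*(-1/72849) = 120111*(-1/72849) = -40037/24283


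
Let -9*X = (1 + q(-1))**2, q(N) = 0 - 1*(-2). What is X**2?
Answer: 1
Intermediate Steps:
q(N) = 2 (q(N) = 0 + 2 = 2)
X = -1 (X = -(1 + 2)**2/9 = -1/9*3**2 = -1/9*9 = -1)
X**2 = (-1)**2 = 1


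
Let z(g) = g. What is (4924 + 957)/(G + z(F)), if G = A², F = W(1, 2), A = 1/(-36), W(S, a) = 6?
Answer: 7621776/7777 ≈ 980.04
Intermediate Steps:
A = -1/36 ≈ -0.027778
F = 6
G = 1/1296 (G = (-1/36)² = 1/1296 ≈ 0.00077160)
(4924 + 957)/(G + z(F)) = (4924 + 957)/(1/1296 + 6) = 5881/(7777/1296) = 5881*(1296/7777) = 7621776/7777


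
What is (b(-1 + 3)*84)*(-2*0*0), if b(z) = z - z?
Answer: 0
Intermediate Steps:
b(z) = 0
(b(-1 + 3)*84)*(-2*0*0) = (0*84)*(-2*0*0) = 0*(0*0) = 0*0 = 0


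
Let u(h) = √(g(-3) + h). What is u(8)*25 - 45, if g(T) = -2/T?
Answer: -45 + 25*√78/3 ≈ 28.598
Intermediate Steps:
u(h) = √(⅔ + h) (u(h) = √(-2/(-3) + h) = √(-2*(-⅓) + h) = √(⅔ + h))
u(8)*25 - 45 = (√(6 + 9*8)/3)*25 - 45 = (√(6 + 72)/3)*25 - 45 = (√78/3)*25 - 45 = 25*√78/3 - 45 = -45 + 25*√78/3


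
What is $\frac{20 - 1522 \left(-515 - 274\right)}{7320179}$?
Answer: $\frac{1200878}{7320179} \approx 0.16405$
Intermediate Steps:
$\frac{20 - 1522 \left(-515 - 274\right)}{7320179} = \left(20 - 1522 \left(-515 - 274\right)\right) \frac{1}{7320179} = \left(20 - -1200858\right) \frac{1}{7320179} = \left(20 + 1200858\right) \frac{1}{7320179} = 1200878 \cdot \frac{1}{7320179} = \frac{1200878}{7320179}$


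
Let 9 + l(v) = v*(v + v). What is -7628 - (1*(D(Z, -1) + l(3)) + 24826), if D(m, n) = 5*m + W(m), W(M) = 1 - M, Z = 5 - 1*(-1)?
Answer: -32488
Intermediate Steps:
l(v) = -9 + 2*v**2 (l(v) = -9 + v*(v + v) = -9 + v*(2*v) = -9 + 2*v**2)
Z = 6 (Z = 5 + 1 = 6)
D(m, n) = 1 + 4*m (D(m, n) = 5*m + (1 - m) = 1 + 4*m)
-7628 - (1*(D(Z, -1) + l(3)) + 24826) = -7628 - (1*((1 + 4*6) + (-9 + 2*3**2)) + 24826) = -7628 - (1*((1 + 24) + (-9 + 2*9)) + 24826) = -7628 - (1*(25 + (-9 + 18)) + 24826) = -7628 - (1*(25 + 9) + 24826) = -7628 - (1*34 + 24826) = -7628 - (34 + 24826) = -7628 - 1*24860 = -7628 - 24860 = -32488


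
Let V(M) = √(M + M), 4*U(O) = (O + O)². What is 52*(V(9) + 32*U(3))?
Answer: 14976 + 156*√2 ≈ 15197.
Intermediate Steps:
U(O) = O² (U(O) = (O + O)²/4 = (2*O)²/4 = (4*O²)/4 = O²)
V(M) = √2*√M (V(M) = √(2*M) = √2*√M)
52*(V(9) + 32*U(3)) = 52*(√2*√9 + 32*3²) = 52*(√2*3 + 32*9) = 52*(3*√2 + 288) = 52*(288 + 3*√2) = 14976 + 156*√2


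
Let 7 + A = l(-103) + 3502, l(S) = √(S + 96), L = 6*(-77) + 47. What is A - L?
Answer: 3910 + I*√7 ≈ 3910.0 + 2.6458*I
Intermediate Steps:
L = -415 (L = -462 + 47 = -415)
l(S) = √(96 + S)
A = 3495 + I*√7 (A = -7 + (√(96 - 103) + 3502) = -7 + (√(-7) + 3502) = -7 + (I*√7 + 3502) = -7 + (3502 + I*√7) = 3495 + I*√7 ≈ 3495.0 + 2.6458*I)
A - L = (3495 + I*√7) - 1*(-415) = (3495 + I*√7) + 415 = 3910 + I*√7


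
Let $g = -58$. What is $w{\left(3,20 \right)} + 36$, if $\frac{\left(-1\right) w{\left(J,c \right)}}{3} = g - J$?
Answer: $219$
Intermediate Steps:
$w{\left(J,c \right)} = 174 + 3 J$ ($w{\left(J,c \right)} = - 3 \left(-58 - J\right) = 174 + 3 J$)
$w{\left(3,20 \right)} + 36 = \left(174 + 3 \cdot 3\right) + 36 = \left(174 + 9\right) + 36 = 183 + 36 = 219$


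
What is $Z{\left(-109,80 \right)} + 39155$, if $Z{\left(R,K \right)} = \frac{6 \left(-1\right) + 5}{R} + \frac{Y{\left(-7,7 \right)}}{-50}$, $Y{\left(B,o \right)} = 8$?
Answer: $\frac{106696964}{2725} \approx 39155.0$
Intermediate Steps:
$Z{\left(R,K \right)} = - \frac{4}{25} - \frac{1}{R}$ ($Z{\left(R,K \right)} = \frac{6 \left(-1\right) + 5}{R} + \frac{8}{-50} = \frac{-6 + 5}{R} + 8 \left(- \frac{1}{50}\right) = - \frac{1}{R} - \frac{4}{25} = - \frac{4}{25} - \frac{1}{R}$)
$Z{\left(-109,80 \right)} + 39155 = \left(- \frac{4}{25} - \frac{1}{-109}\right) + 39155 = \left(- \frac{4}{25} - - \frac{1}{109}\right) + 39155 = \left(- \frac{4}{25} + \frac{1}{109}\right) + 39155 = - \frac{411}{2725} + 39155 = \frac{106696964}{2725}$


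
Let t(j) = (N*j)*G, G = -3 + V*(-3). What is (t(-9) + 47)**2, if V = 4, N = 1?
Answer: 33124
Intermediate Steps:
G = -15 (G = -3 + 4*(-3) = -3 - 12 = -15)
t(j) = -15*j (t(j) = (1*j)*(-15) = j*(-15) = -15*j)
(t(-9) + 47)**2 = (-15*(-9) + 47)**2 = (135 + 47)**2 = 182**2 = 33124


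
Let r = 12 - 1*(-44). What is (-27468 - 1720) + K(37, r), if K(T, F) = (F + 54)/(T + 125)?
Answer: -2364173/81 ≈ -29187.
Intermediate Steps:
r = 56 (r = 12 + 44 = 56)
K(T, F) = (54 + F)/(125 + T)
(-27468 - 1720) + K(37, r) = (-27468 - 1720) + (54 + 56)/(125 + 37) = -29188 + 110/162 = -29188 + (1/162)*110 = -29188 + 55/81 = -2364173/81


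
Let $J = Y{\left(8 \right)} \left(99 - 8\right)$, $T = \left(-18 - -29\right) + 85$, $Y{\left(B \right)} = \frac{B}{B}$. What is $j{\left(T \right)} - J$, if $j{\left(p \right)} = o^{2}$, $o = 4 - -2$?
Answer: $-55$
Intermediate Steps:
$o = 6$ ($o = 4 + 2 = 6$)
$Y{\left(B \right)} = 1$
$T = 96$ ($T = \left(-18 + 29\right) + 85 = 11 + 85 = 96$)
$J = 91$ ($J = 1 \left(99 - 8\right) = 1 \cdot 91 = 91$)
$j{\left(p \right)} = 36$ ($j{\left(p \right)} = 6^{2} = 36$)
$j{\left(T \right)} - J = 36 - 91 = -55$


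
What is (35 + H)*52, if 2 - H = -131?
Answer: 8736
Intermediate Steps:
H = 133 (H = 2 - 1*(-131) = 2 + 131 = 133)
(35 + H)*52 = (35 + 133)*52 = 168*52 = 8736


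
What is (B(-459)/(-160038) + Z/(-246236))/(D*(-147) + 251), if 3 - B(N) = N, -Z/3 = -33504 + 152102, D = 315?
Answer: -4735566595/151237947070356 ≈ -3.1312e-5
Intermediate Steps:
Z = -355794 (Z = -3*(-33504 + 152102) = -3*118598 = -355794)
B(N) = 3 - N
(B(-459)/(-160038) + Z/(-246236))/(D*(-147) + 251) = ((3 - 1*(-459))/(-160038) - 355794/(-246236))/(315*(-147) + 251) = ((3 + 459)*(-1/160038) - 355794*(-1/246236))/(-46305 + 251) = (462*(-1/160038) + 177897/123118)/(-46054) = (-77/26673 + 177897/123118)*(-1/46054) = (4735566595/3283926414)*(-1/46054) = -4735566595/151237947070356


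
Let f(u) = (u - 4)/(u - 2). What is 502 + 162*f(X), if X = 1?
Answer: 988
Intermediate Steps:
f(u) = (-4 + u)/(-2 + u)
502 + 162*f(X) = 502 + 162*((-4 + 1)/(-2 + 1)) = 502 + 162*(-3/(-1)) = 502 + 162*(-1*(-3)) = 502 + 162*3 = 502 + 486 = 988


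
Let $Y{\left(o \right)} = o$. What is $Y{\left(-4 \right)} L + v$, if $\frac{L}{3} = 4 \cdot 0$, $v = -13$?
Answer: $-13$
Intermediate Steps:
$L = 0$ ($L = 3 \cdot 4 \cdot 0 = 3 \cdot 0 = 0$)
$Y{\left(-4 \right)} L + v = \left(-4\right) 0 - 13 = 0 - 13 = -13$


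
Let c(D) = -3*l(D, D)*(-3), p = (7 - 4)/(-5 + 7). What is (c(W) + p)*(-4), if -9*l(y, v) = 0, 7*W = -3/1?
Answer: -6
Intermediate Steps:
W = -3/7 (W = (-3/1)/7 = (-3*1)/7 = (⅐)*(-3) = -3/7 ≈ -0.42857)
l(y, v) = 0 (l(y, v) = -⅑*0 = 0)
p = 3/2 ≈ 1.5000
c(D) = 0 (c(D) = -3*0*(-3) = 0*(-3) = 0)
(c(W) + p)*(-4) = (0 + 3/2)*(-4) = (3/2)*(-4) = -6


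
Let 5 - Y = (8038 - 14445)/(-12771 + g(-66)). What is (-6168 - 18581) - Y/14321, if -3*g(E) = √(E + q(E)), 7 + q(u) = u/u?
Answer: (-708860868*√2 + 4526431066207*I)/(14321*(-12771*I + 2*√2)) ≈ -24749.0 - 7.4506e-9*I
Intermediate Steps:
q(u) = -6 (q(u) = -7 + u/u = -7 + 1 = -6)
g(E) = -√(-6 + E)/3 (g(E) = -√(E - 6)/3 = -√(-6 + E)/3)
Y = 5 + 6407/(-12771 - 2*I*√2) (Y = 5 - (8038 - 14445)/(-12771 - √(-6 - 66)/3) = 5 - (-6407)/(-12771 - 2*I*√2) = 5 + 6407/(-12771 - 2*I*√2) ≈ 4.4983 + 0.00011111*I)
(-6168 - 18581) - Y/14321 = (-6168 - 18581) - (733668448/163098449 + 12814*I*√2/163098449)/14321 = -24749 - (733668448/163098449 + 12814*I*√2/163098449)/14321 = -24749 - (733668448/2335732888129 + 12814*I*√2/2335732888129) = -24749 + (-733668448/2335732888129 - 12814*I*√2/2335732888129) = -57807053981973069/2335732888129 - 12814*I*√2/2335732888129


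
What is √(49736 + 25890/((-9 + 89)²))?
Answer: √318336290/80 ≈ 223.02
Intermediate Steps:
√(49736 + 25890/((-9 + 89)²)) = √(49736 + 25890/(80²)) = √(49736 + 25890/6400) = √(49736 + 25890*(1/6400)) = √(49736 + 2589/640) = √(31833629/640) = √318336290/80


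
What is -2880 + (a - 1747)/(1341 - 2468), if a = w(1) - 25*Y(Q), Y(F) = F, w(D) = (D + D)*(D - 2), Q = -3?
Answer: -3244086/1127 ≈ -2878.5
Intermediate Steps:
w(D) = 2*D*(-2 + D) (w(D) = (2*D)*(-2 + D) = 2*D*(-2 + D))
a = 73 (a = 2*1*(-2 + 1) - 25*(-3) = 2*1*(-1) + 75 = -2 + 75 = 73)
-2880 + (a - 1747)/(1341 - 2468) = -2880 + (73 - 1747)/(1341 - 2468) = -2880 - 1674/(-1127) = -2880 - 1674*(-1/1127) = -2880 + 1674/1127 = -3244086/1127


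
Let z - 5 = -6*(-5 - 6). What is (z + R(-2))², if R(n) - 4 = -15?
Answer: 3600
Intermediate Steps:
R(n) = -11 (R(n) = 4 - 15 = -11)
z = 71 (z = 5 - 6*(-5 - 6) = 5 - 6*(-11) = 5 + 66 = 71)
(z + R(-2))² = (71 - 11)² = 60² = 3600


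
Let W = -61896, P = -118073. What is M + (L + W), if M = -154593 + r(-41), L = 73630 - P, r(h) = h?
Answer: -24827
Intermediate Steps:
L = 191703 (L = 73630 - 1*(-118073) = 73630 + 118073 = 191703)
M = -154634 (M = -154593 - 41 = -154634)
M + (L + W) = -154634 + (191703 - 61896) = -154634 + 129807 = -24827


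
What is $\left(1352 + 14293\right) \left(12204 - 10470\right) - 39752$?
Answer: $27088678$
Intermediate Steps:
$\left(1352 + 14293\right) \left(12204 - 10470\right) - 39752 = 15645 \cdot 1734 - 39752 = 27128430 - 39752 = 27088678$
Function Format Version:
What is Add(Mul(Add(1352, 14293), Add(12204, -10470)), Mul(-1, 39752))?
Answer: 27088678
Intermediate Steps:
Add(Mul(Add(1352, 14293), Add(12204, -10470)), Mul(-1, 39752)) = Add(Mul(15645, 1734), -39752) = Add(27128430, -39752) = 27088678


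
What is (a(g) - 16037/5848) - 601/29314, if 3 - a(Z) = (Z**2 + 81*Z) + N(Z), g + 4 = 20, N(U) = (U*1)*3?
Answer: -137122286825/85714136 ≈ -1599.8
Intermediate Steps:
N(U) = 3*U (N(U) = U*3 = 3*U)
g = 16 (g = -4 + 20 = 16)
a(Z) = 3 - Z**2 - 84*Z (a(Z) = 3 - ((Z**2 + 81*Z) + 3*Z) = 3 - (Z**2 + 84*Z) = 3 + (-Z**2 - 84*Z) = 3 - Z**2 - 84*Z)
(a(g) - 16037/5848) - 601/29314 = ((3 - 1*16**2 - 84*16) - 16037/5848) - 601/29314 = ((3 - 1*256 - 1344) - 16037/5848) - 601*1/29314 = ((3 - 256 - 1344) - 1*16037/5848) - 601/29314 = (-1597 - 16037/5848) - 601/29314 = -9355293/5848 - 601/29314 = -137122286825/85714136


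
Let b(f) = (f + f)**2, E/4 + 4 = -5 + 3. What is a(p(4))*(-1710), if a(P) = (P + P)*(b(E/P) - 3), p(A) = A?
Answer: -1928880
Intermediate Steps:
E = -24 (E = -16 + 4*(-5 + 3) = -16 + 4*(-2) = -16 - 8 = -24)
b(f) = 4*f**2 (b(f) = (2*f)**2 = 4*f**2)
a(P) = 2*P*(-3 + 2304/P**2) (a(P) = (P + P)*(4*(-24/P)**2 - 3) = (2*P)*(4*(576/P**2) - 3) = (2*P)*(2304/P**2 - 3) = (2*P)*(-3 + 2304/P**2) = 2*P*(-3 + 2304/P**2))
a(p(4))*(-1710) = (-6*4 + 4608/4)*(-1710) = (-24 + 4608*(1/4))*(-1710) = (-24 + 1152)*(-1710) = 1128*(-1710) = -1928880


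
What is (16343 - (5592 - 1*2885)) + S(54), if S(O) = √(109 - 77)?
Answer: 13636 + 4*√2 ≈ 13642.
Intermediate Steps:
S(O) = 4*√2 (S(O) = √32 = 4*√2)
(16343 - (5592 - 1*2885)) + S(54) = (16343 - (5592 - 1*2885)) + 4*√2 = (16343 - (5592 - 2885)) + 4*√2 = (16343 - 1*2707) + 4*√2 = (16343 - 2707) + 4*√2 = 13636 + 4*√2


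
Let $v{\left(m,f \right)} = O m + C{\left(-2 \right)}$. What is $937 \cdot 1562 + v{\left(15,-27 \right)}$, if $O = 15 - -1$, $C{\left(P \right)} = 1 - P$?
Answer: $1463837$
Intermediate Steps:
$O = 16$ ($O = 15 + 1 = 16$)
$v{\left(m,f \right)} = 3 + 16 m$ ($v{\left(m,f \right)} = 16 m + \left(1 - -2\right) = 16 m + \left(1 + 2\right) = 16 m + 3 = 3 + 16 m$)
$937 \cdot 1562 + v{\left(15,-27 \right)} = 937 \cdot 1562 + \left(3 + 16 \cdot 15\right) = 1463594 + \left(3 + 240\right) = 1463594 + 243 = 1463837$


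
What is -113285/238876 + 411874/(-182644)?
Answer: -2706309981/991574276 ≈ -2.7293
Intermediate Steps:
-113285/238876 + 411874/(-182644) = -113285*1/238876 + 411874*(-1/182644) = -113285/238876 - 205937/91322 = -2706309981/991574276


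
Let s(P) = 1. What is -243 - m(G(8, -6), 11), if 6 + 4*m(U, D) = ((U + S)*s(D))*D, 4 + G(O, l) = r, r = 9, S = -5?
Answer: -483/2 ≈ -241.50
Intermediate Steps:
G(O, l) = 5 (G(O, l) = -4 + 9 = 5)
m(U, D) = -3/2 + D*(-5 + U)/4 (m(U, D) = -3/2 + (((U - 5)*1)*D)/4 = -3/2 + (((-5 + U)*1)*D)/4 = -3/2 + ((-5 + U)*D)/4 = -3/2 + (D*(-5 + U))/4 = -3/2 + D*(-5 + U)/4)
-243 - m(G(8, -6), 11) = -243 - (-3/2 - 5/4*11 + (¼)*11*5) = -243 - (-3/2 - 55/4 + 55/4) = -243 - 1*(-3/2) = -243 + 3/2 = -483/2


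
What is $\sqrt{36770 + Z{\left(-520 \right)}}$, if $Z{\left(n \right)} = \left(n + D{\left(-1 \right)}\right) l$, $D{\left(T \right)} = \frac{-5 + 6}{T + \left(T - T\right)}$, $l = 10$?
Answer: $2 \sqrt{7890} \approx 177.65$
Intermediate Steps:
$D{\left(T \right)} = \frac{1}{T}$ ($D{\left(T \right)} = 1 \frac{1}{T + 0} = 1 \frac{1}{T} = \frac{1}{T}$)
$Z{\left(n \right)} = -10 + 10 n$ ($Z{\left(n \right)} = \left(n + \frac{1}{-1}\right) 10 = \left(n - 1\right) 10 = \left(-1 + n\right) 10 = -10 + 10 n$)
$\sqrt{36770 + Z{\left(-520 \right)}} = \sqrt{36770 + \left(-10 + 10 \left(-520\right)\right)} = \sqrt{36770 - 5210} = \sqrt{31560} = 2 \sqrt{7890}$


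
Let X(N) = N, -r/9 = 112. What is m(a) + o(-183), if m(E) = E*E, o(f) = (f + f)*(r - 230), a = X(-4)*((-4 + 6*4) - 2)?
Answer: 458292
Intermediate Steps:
r = -1008 (r = -9*112 = -1008)
a = -72 (a = -4*((-4 + 6*4) - 2) = -4*((-4 + 24) - 2) = -4*(20 - 2) = -4*18 = -72)
o(f) = -2476*f (o(f) = (f + f)*(-1008 - 230) = (2*f)*(-1238) = -2476*f)
m(E) = E²
m(a) + o(-183) = (-72)² - 2476*(-183) = 5184 + 453108 = 458292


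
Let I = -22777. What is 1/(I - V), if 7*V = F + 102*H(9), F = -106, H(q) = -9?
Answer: -7/158415 ≈ -4.4188e-5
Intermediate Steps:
V = -1024/7 (V = (-106 + 102*(-9))/7 = (-106 - 918)/7 = (1/7)*(-1024) = -1024/7 ≈ -146.29)
1/(I - V) = 1/(-22777 - 1*(-1024/7)) = 1/(-22777 + 1024/7) = 1/(-158415/7) = -7/158415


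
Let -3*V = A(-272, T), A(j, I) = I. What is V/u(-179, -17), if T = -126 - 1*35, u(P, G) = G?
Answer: -161/51 ≈ -3.1569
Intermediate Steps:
T = -161 (T = -126 - 35 = -161)
V = 161/3 (V = -⅓*(-161) = 161/3 ≈ 53.667)
V/u(-179, -17) = (161/3)/(-17) = (161/3)*(-1/17) = -161/51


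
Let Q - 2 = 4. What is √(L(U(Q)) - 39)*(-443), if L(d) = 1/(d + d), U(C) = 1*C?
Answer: -443*I*√1401/6 ≈ -2763.6*I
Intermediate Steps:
Q = 6 (Q = 2 + 4 = 6)
U(C) = C
L(d) = 1/(2*d)
√(L(U(Q)) - 39)*(-443) = √((½)/6 - 39)*(-443) = √((½)*(⅙) - 39)*(-443) = √(1/12 - 39)*(-443) = √(-467/12)*(-443) = (I*√1401/6)*(-443) = -443*I*√1401/6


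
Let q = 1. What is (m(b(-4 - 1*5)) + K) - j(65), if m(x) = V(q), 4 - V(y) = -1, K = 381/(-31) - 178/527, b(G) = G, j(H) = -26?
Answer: 9682/527 ≈ 18.372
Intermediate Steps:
K = -6655/527 (K = 381*(-1/31) - 178*1/527 = -381/31 - 178/527 = -6655/527 ≈ -12.628)
V(y) = 5 (V(y) = 4 - 1*(-1) = 4 + 1 = 5)
m(x) = 5
(m(b(-4 - 1*5)) + K) - j(65) = (5 - 6655/527) - 1*(-26) = -4020/527 + 26 = 9682/527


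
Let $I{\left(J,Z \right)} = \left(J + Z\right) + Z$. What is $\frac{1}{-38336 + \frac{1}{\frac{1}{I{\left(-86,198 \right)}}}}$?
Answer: $- \frac{1}{38026} \approx -2.6298 \cdot 10^{-5}$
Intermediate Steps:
$I{\left(J,Z \right)} = J + 2 Z$
$\frac{1}{-38336 + \frac{1}{\frac{1}{I{\left(-86,198 \right)}}}} = \frac{1}{-38336 + \frac{1}{\frac{1}{-86 + 2 \cdot 198}}} = \frac{1}{-38336 + \frac{1}{\frac{1}{-86 + 396}}} = \frac{1}{-38336 + \frac{1}{\frac{1}{310}}} = \frac{1}{-38336 + 310} = \frac{1}{-38026} = - \frac{1}{38026}$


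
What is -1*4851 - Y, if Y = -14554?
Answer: 9703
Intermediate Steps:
-1*4851 - Y = -1*4851 - 1*(-14554) = -4851 + 14554 = 9703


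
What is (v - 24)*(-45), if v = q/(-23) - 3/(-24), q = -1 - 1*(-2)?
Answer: 198045/184 ≈ 1076.3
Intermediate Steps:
q = 1 (q = -1 + 2 = 1)
v = 15/184 (v = 1/(-23) - 3/(-24) = 1*(-1/23) - 3*(-1/24) = -1/23 + 1/8 = 15/184 ≈ 0.081522)
(v - 24)*(-45) = (15/184 - 24)*(-45) = -4401/184*(-45) = 198045/184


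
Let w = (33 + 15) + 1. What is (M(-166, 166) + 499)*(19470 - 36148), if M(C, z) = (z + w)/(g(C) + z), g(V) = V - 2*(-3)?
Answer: -26759851/3 ≈ -8.9200e+6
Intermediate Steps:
g(V) = 6 + V (g(V) = V + 6 = 6 + V)
w = 49 (w = 48 + 1 = 49)
M(C, z) = (49 + z)/(6 + C + z) (M(C, z) = (z + 49)/((6 + C) + z) = (49 + z)/(6 + C + z))
(M(-166, 166) + 499)*(19470 - 36148) = ((49 + 166)/(6 - 166 + 166) + 499)*(19470 - 36148) = (215/6 + 499)*(-16678) = (3209/6)*(-16678) = -26759851/3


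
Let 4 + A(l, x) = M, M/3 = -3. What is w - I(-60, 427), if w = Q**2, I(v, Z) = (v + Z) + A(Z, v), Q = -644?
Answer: 414382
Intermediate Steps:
M = -9 (M = 3*(-3) = -9)
A(l, x) = -13 (A(l, x) = -4 - 9 = -13)
I(v, Z) = -13 + Z + v (I(v, Z) = (v + Z) - 13 = (Z + v) - 13 = -13 + Z + v)
w = 414736 (w = (-644)**2 = 414736)
w - I(-60, 427) = 414736 - (-13 + 427 - 60) = 414736 - 1*354 = 414736 - 354 = 414382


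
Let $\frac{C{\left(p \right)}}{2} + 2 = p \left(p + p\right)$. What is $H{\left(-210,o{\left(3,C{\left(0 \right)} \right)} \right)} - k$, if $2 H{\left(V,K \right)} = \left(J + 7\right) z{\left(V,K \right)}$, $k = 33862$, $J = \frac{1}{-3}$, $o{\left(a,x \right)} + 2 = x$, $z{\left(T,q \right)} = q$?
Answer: $-33882$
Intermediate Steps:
$C{\left(p \right)} = -4 + 4 p^{2}$ ($C{\left(p \right)} = -4 + 2 p \left(p + p\right) = -4 + 2 p 2 p = -4 + 2 \cdot 2 p^{2} = -4 + 4 p^{2}$)
$o{\left(a,x \right)} = -2 + x$
$J = - \frac{1}{3} \approx -0.33333$
$H{\left(V,K \right)} = \frac{10 K}{3}$ ($H{\left(V,K \right)} = \frac{\left(- \frac{1}{3} + 7\right) K}{2} = \frac{\frac{20}{3} K}{2} = \frac{10 K}{3}$)
$H{\left(-210,o{\left(3,C{\left(0 \right)} \right)} \right)} - k = \frac{10 \left(-2 - \left(4 - 4 \cdot 0^{2}\right)\right)}{3} - 33862 = \frac{10 \left(-2 + \left(-4 + 4 \cdot 0\right)\right)}{3} - 33862 = \frac{10 \left(-2 + \left(-4 + 0\right)\right)}{3} - 33862 = \frac{10 \left(-2 - 4\right)}{3} - 33862 = \frac{10}{3} \left(-6\right) - 33862 = -20 - 33862 = -33882$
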